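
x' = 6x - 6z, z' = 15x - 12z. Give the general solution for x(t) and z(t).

Coefficient matrix A = [[6, -6], [15, -12]].
Characteristic polynomial det(A - λI) = λ^2 + 6λ + 18 = 0.
Eigenvalues λ = -3 ± 3i (complex conjugate pair).
For λ=-3+3i: an eigenvector is (1,1) - i(1,2) = (1 - i, 1 - 2i).
A real fundamental pair from Re and Im of e^((-3+3i)t)v: X_1 = e^(-3t)(cos(3t)·(1,1) + sin(3t)·(1,2)), X_2 = e^(-3t)(sin(3t)·(1,1) - cos(3t)·(1,2)).
General solution: K_1X_1 + K_2X_2.

x(t) = K_1e^(-3t)sin(3t) + K_1e^(-3t)cos(3t) + K_2e^(-3t)sin(3t) - K_2e^(-3t)cos(3t), z(t) = 2K_1e^(-3t)sin(3t) + K_1e^(-3t)cos(3t) + K_2e^(-3t)sin(3t) - 2K_2e^(-3t)cos(3t)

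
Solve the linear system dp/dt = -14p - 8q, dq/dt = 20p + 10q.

Coefficient matrix A = [[-14, -8], [20, 10]].
Characteristic polynomial det(A - λI) = λ^2 + 4λ + 20 = 0.
Eigenvalues λ = -2 ± 4i (complex conjugate pair).
For λ=-2+4i: an eigenvector is (-1,1) - i(1,-2) = (-1 - i, 1 + 2i).
A real fundamental pair from Re and Im of e^((-2+4i)t)v: X_1 = e^(-2t)(cos(4t)·(-1,1) + sin(4t)·(1,-2)), X_2 = e^(-2t)(sin(4t)·(-1,1) - cos(4t)·(1,-2)).
General solution: K_1X_1 + K_2X_2.

p(t) = K_1e^(-2t)sin(4t) - K_1e^(-2t)cos(4t) - K_2e^(-2t)sin(4t) - K_2e^(-2t)cos(4t), q(t) = -2K_1e^(-2t)sin(4t) + K_1e^(-2t)cos(4t) + K_2e^(-2t)sin(4t) + 2K_2e^(-2t)cos(4t)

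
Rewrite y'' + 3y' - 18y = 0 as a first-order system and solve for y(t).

Let x_1 = y, x_2 = y'. Then x_1' = x_2 and x_2' = 18x_1 - 3x_2.
A = [[0,1],[18,-3]]; det(A-λI) = λ^2 + 3λ - 18.
Eigenvalues λ = -6, 3 with eigenvectors (1,-6), (1,3).

y(t) = C_1e^(-6t) + C_2e^(3t)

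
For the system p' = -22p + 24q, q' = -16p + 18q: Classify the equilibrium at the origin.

A = [[-22,24],[-16,18]]; det(A-λI) = λ^2 + 4λ - 12.
λ = -6, 2: opposite signs.

saddle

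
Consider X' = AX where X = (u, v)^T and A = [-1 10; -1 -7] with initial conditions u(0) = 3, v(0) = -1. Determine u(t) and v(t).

u(t) = -e^(-4t)sin(t) + 3e^(-4t)cos(t), v(t) = -e^(-4t)cos(t)

Coefficient matrix A = [[-1, 10], [-1, -7]].
Characteristic polynomial det(A - λI) = λ^2 + 8λ + 17 = 0.
Eigenvalues λ = -4 ± i (complex conjugate pair).
For λ=-4+i: an eigenvector is (1,0) - i(3,-1) = (1 - 3i, 0 + i).
A real fundamental pair from Re and Im of e^((-4+i)t)v: X_1 = e^(-4t)(cos(t)·(1,0) + sin(t)·(3,-1)), X_2 = e^(-4t)(sin(t)·(1,0) - cos(t)·(3,-1)).
General solution: c_1X_1 + c_2X_2.
Applying u(0)=3, v(0)=-1 gives c_1=0, c_2=-1.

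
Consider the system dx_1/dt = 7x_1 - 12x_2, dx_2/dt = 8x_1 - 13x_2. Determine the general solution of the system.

x_1(t) = 3c_1e^(-t) + c_2e^(-5t), x_2(t) = 2c_1e^(-t) + c_2e^(-5t)

Coefficient matrix A = [[7, -12], [8, -13]].
Characteristic polynomial det(A - λI) = λ^2 + 6λ + 5 = 0.
Eigenvalues λ = -1, -5.
For λ=-1: (A-λI) row 1 is [8, -12], so an eigenvector is (3, 2).
For λ=-5: (A-λI) row 1 is [12, -12], so an eigenvector is (1, 1).
General solution: c_1e^(-t)(3,2) + c_2e^(-5t)(1,1).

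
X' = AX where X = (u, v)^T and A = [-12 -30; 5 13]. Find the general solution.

u(t) = -3K_1e^(-2t) + 2K_2e^(3t), v(t) = K_1e^(-2t) - K_2e^(3t)

Coefficient matrix A = [[-12, -30], [5, 13]].
Characteristic polynomial det(A - λI) = λ^2 - λ - 6 = 0.
Eigenvalues λ = -2, 3.
For λ=-2: (A-λI) row 1 is [-10, -30], so an eigenvector is (-3, 1).
For λ=3: (A-λI) row 1 is [-15, -30], so an eigenvector is (2, -1).
General solution: K_1e^(-2t)(-3,1) + K_2e^(3t)(2,-1).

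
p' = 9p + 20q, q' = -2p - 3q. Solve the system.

p(t) = 3c_1e^(3t)sin(2t) + c_1e^(3t)cos(2t) + c_2e^(3t)sin(2t) - 3c_2e^(3t)cos(2t), q(t) = -c_1e^(3t)sin(2t) + c_2e^(3t)cos(2t)

Coefficient matrix A = [[9, 20], [-2, -3]].
Characteristic polynomial det(A - λI) = λ^2 - 6λ + 13 = 0.
Eigenvalues λ = 3 ± 2i (complex conjugate pair).
For λ=3+2i: an eigenvector is (1,0) - i(3,-1) = (1 - 3i, 0 + i).
A real fundamental pair from Re and Im of e^((3+2i)t)v: X_1 = e^(3t)(cos(2t)·(1,0) + sin(2t)·(3,-1)), X_2 = e^(3t)(sin(2t)·(1,0) - cos(2t)·(3,-1)).
General solution: c_1X_1 + c_2X_2.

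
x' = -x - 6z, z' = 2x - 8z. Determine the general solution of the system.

Coefficient matrix A = [[-1, -6], [2, -8]].
Characteristic polynomial det(A - λI) = λ^2 + 9λ + 20 = 0.
Eigenvalues λ = -5, -4.
For λ=-5: (A-λI) row 1 is [4, -6], so an eigenvector is (3, 2).
For λ=-4: (A-λI) row 1 is [3, -6], so an eigenvector is (2, 1).
General solution: C_1e^(-5t)(3,2) + C_2e^(-4t)(2,1).

x(t) = 3C_1e^(-5t) + 2C_2e^(-4t), z(t) = 2C_1e^(-5t) + C_2e^(-4t)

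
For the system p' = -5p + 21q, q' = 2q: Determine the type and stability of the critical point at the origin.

A = [[-5,21],[0,2]]; det(A-λI) = λ^2 + 3λ - 10.
λ = -5, 2: opposite signs.

saddle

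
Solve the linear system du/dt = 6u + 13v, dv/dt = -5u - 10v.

u(t) = -3C_1e^(-2t)sin(t) - 2C_1e^(-2t)cos(t) - 2C_2e^(-2t)sin(t) + 3C_2e^(-2t)cos(t), v(t) = 2C_1e^(-2t)sin(t) + C_1e^(-2t)cos(t) + C_2e^(-2t)sin(t) - 2C_2e^(-2t)cos(t)

Coefficient matrix A = [[6, 13], [-5, -10]].
Characteristic polynomial det(A - λI) = λ^2 + 4λ + 5 = 0.
Eigenvalues λ = -2 ± i (complex conjugate pair).
For λ=-2+i: an eigenvector is (-2,1) - i(-3,2) = (-2 + 3i, 1 - 2i).
A real fundamental pair from Re and Im of e^((-2+i)t)v: X_1 = e^(-2t)(cos(t)·(-2,1) + sin(t)·(-3,2)), X_2 = e^(-2t)(sin(t)·(-2,1) - cos(t)·(-3,2)).
General solution: C_1X_1 + C_2X_2.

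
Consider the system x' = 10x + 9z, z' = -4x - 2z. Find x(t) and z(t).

x(t) = -3K_1e^(4t) - 3K_2te^(4t) - 2K_2e^(4t), z(t) = 2K_1e^(4t) + 2K_2te^(4t) + K_2e^(4t)

Coefficient matrix A = [[10, 9], [-4, -2]].
Characteristic polynomial det(A - λI) = λ^2 - 8λ + 16 = 0.
Single eigenvalue λ = 4 with algebraic multiplicity 2.
Eigenvector v = (-3,2); generalized eigenvector w with (A-λI)w=v is (-2,1).
General solution: e^(4t)[K_1·v + K_2·(t·v + w)].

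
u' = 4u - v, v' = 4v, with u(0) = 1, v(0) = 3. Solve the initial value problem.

Coefficient matrix A = [[4, -1], [0, 4]].
Characteristic polynomial det(A - λI) = λ^2 - 8λ + 16 = 0.
Single eigenvalue λ = 4 with algebraic multiplicity 2.
Eigenvector v = (-1,0); generalized eigenvector w with (A-λI)w=v is (-3,1).
General solution: e^(4t)[c_1·v + c_2·(t·v + w)].
Applying u(0)=1, v(0)=3 gives c_1=-10, c_2=3.

u(t) = -3te^(4t) + e^(4t), v(t) = 3e^(4t)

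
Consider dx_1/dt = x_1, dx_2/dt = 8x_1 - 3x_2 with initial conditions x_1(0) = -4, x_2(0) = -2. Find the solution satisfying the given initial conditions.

Coefficient matrix A = [[1, 0], [8, -3]].
Characteristic polynomial det(A - λI) = λ^2 + 2λ - 3 = 0.
Eigenvalues λ = -3, 1.
For λ=-3: (A-λI) row 1 is [4, 0], so an eigenvector is (0, 1).
For λ=1: (A-λI) row 2 is [8, -4], so an eigenvector is (-1, -2).
General solution: c_1e^(-3t)(0,1) + c_2e^(t)(-1,-2).
Applying x_1(0)=-4, x_2(0)=-2 gives c_1=6, c_2=4.

x_1(t) = -4e^(t), x_2(t) = -8e^(t) + 6e^(-3t)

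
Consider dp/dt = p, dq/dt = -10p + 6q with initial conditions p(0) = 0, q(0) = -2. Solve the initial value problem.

p(t) = 0, q(t) = -2e^(6t)

Coefficient matrix A = [[1, 0], [-10, 6]].
Characteristic polynomial det(A - λI) = λ^2 - 7λ + 6 = 0.
Eigenvalues λ = 1, 6.
For λ=1: (A-λI) row 2 is [-10, 5], so an eigenvector is (-1, -2).
For λ=6: (A-λI) row 1 is [-5, 0], so an eigenvector is (0, 1).
General solution: C_1e^(t)(-1,-2) + C_2e^(6t)(0,1).
Applying p(0)=0, q(0)=-2 gives C_1=0, C_2=-2.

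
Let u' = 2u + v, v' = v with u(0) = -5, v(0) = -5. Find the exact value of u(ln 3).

A = [[2,1],[0,1]]; eigenvalues λ = 2, 1.
Eigenvectors: (-1,0) for λ=2, (-1,1) for λ=1.
From the initial condition, c_1 = 10, c_2 = -5.
u(ln 3) = (10)(3^2)(-1) + (-5)(3^1)(-1) = -75.

-75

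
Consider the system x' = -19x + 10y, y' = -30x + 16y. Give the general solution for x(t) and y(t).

Coefficient matrix A = [[-19, 10], [-30, 16]].
Characteristic polynomial det(A - λI) = λ^2 + 3λ - 4 = 0.
Eigenvalues λ = -4, 1.
For λ=-4: (A-λI) row 1 is [-15, 10], so an eigenvector is (2, 3).
For λ=1: (A-λI) row 1 is [-20, 10], so an eigenvector is (1, 2).
General solution: K_1e^(-4t)(2,3) + K_2e^(t)(1,2).

x(t) = 2K_1e^(-4t) + K_2e^(t), y(t) = 3K_1e^(-4t) + 2K_2e^(t)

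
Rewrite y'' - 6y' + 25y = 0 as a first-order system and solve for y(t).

y(t) = c_1e^(3t)cos(4t) + c_2e^(3t)sin(4t)

Let x_1 = y, x_2 = y'. Then x_1' = x_2 and x_2' = -25x_1 + 6x_2.
A = [[0,1],[-25,6]]; det(A-λI) = λ^2 - 6λ + 25.
Eigenvalues λ = 3 ± 4i.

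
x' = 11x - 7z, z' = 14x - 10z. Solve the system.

Coefficient matrix A = [[11, -7], [14, -10]].
Characteristic polynomial det(A - λI) = λ^2 - λ - 12 = 0.
Eigenvalues λ = -3, 4.
For λ=-3: (A-λI) row 1 is [14, -7], so an eigenvector is (1, 2).
For λ=4: (A-λI) row 1 is [7, -7], so an eigenvector is (1, 1).
General solution: C_1e^(-3t)(1,2) + C_2e^(4t)(1,1).

x(t) = C_1e^(-3t) + C_2e^(4t), z(t) = 2C_1e^(-3t) + C_2e^(4t)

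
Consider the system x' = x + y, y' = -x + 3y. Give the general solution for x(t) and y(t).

Coefficient matrix A = [[1, 1], [-1, 3]].
Characteristic polynomial det(A - λI) = λ^2 - 4λ + 4 = 0.
Single eigenvalue λ = 2 with algebraic multiplicity 2.
Eigenvector v = (1,1); generalized eigenvector w with (A-λI)w=v is (2,3).
General solution: e^(2t)[c_1·v + c_2·(t·v + w)].

x(t) = c_1e^(2t) + c_2te^(2t) + 2c_2e^(2t), y(t) = c_1e^(2t) + c_2te^(2t) + 3c_2e^(2t)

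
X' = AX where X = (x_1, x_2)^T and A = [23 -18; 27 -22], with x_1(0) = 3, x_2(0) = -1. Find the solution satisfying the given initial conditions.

Coefficient matrix A = [[23, -18], [27, -22]].
Characteristic polynomial det(A - λI) = λ^2 - λ - 20 = 0.
Eigenvalues λ = 5, -4.
For λ=5: (A-λI) row 1 is [18, -18], so an eigenvector is (1, 1).
For λ=-4: (A-λI) row 1 is [27, -18], so an eigenvector is (2, 3).
General solution: c_1e^(5t)(1,1) + c_2e^(-4t)(2,3).
Applying x_1(0)=3, x_2(0)=-1 gives c_1=11, c_2=-4.

x_1(t) = 11e^(5t) - 8e^(-4t), x_2(t) = 11e^(5t) - 12e^(-4t)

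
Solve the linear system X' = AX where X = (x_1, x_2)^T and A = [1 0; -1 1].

Coefficient matrix A = [[1, 0], [-1, 1]].
Characteristic polynomial det(A - λI) = λ^2 - 2λ + 1 = 0.
Single eigenvalue λ = 1 with algebraic multiplicity 2.
Eigenvector v = (0,-1); generalized eigenvector w with (A-λI)w=v is (1,2).
General solution: e^(t)[c_1·v + c_2·(t·v + w)].

x_1(t) = c_2e^(t), x_2(t) = -c_1e^(t) - c_2te^(t) + 2c_2e^(t)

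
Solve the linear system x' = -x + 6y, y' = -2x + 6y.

x(t) = 3K_1e^(3t) - 2K_2e^(2t), y(t) = 2K_1e^(3t) - K_2e^(2t)

Coefficient matrix A = [[-1, 6], [-2, 6]].
Characteristic polynomial det(A - λI) = λ^2 - 5λ + 6 = 0.
Eigenvalues λ = 3, 2.
For λ=3: (A-λI) row 1 is [-4, 6], so an eigenvector is (3, 2).
For λ=2: (A-λI) row 1 is [-3, 6], so an eigenvector is (-2, -1).
General solution: K_1e^(3t)(3,2) + K_2e^(2t)(-2,-1).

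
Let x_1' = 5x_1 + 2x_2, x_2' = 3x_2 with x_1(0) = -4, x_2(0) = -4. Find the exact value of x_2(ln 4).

A = [[5,2],[0,3]]; eigenvalues λ = 3, 5.
Eigenvectors: (1,-1) for λ=3, (1,0) for λ=5.
From the initial condition, c_1 = 4, c_2 = -8.
x_2(ln 4) = (4)(4^3)(-1) + (-8)(4^5)(0) = -256.

-256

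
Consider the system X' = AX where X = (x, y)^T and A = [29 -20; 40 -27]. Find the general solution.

Coefficient matrix A = [[29, -20], [40, -27]].
Characteristic polynomial det(A - λI) = λ^2 - 2λ + 17 = 0.
Eigenvalues λ = 1 ± 4i (complex conjugate pair).
For λ=1+4i: an eigenvector is (1,1) - i(2,3) = (1 - 2i, 1 - 3i).
A real fundamental pair from Re and Im of e^((1+4i)t)v: X_1 = e^(t)(cos(4t)·(1,1) + sin(4t)·(2,3)), X_2 = e^(t)(sin(4t)·(1,1) - cos(4t)·(2,3)).
General solution: C_1X_1 + C_2X_2.

x(t) = 2C_1e^(t)sin(4t) + C_1e^(t)cos(4t) + C_2e^(t)sin(4t) - 2C_2e^(t)cos(4t), y(t) = 3C_1e^(t)sin(4t) + C_1e^(t)cos(4t) + C_2e^(t)sin(4t) - 3C_2e^(t)cos(4t)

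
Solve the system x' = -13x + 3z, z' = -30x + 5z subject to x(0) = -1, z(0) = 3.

x(t) = 6e^(-4t)sin(3t) - e^(-4t)cos(3t), z(t) = 19e^(-4t)sin(3t) + 3e^(-4t)cos(3t)

Coefficient matrix A = [[-13, 3], [-30, 5]].
Characteristic polynomial det(A - λI) = λ^2 + 8λ + 25 = 0.
Eigenvalues λ = -4 ± 3i (complex conjugate pair).
For λ=-4+3i: an eigenvector is (0,1) - i(1,3) = (0 - i, 1 - 3i).
A real fundamental pair from Re and Im of e^((-4+3i)t)v: X_1 = e^(-4t)(cos(3t)·(0,1) + sin(3t)·(1,3)), X_2 = e^(-4t)(sin(3t)·(0,1) - cos(3t)·(1,3)).
General solution: c_1X_1 + c_2X_2.
Applying x(0)=-1, z(0)=3 gives c_1=6, c_2=1.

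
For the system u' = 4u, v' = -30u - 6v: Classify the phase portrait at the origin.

saddle

A = [[4,0],[-30,-6]]; det(A-λI) = λ^2 + 2λ - 24.
λ = -6, 4: opposite signs.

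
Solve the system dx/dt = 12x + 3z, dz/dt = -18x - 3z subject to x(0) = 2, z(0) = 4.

x(t) = 10e^(6t) - 8e^(3t), z(t) = -20e^(6t) + 24e^(3t)

Coefficient matrix A = [[12, 3], [-18, -3]].
Characteristic polynomial det(A - λI) = λ^2 - 9λ + 18 = 0.
Eigenvalues λ = 3, 6.
For λ=3: (A-λI) row 1 is [9, 3], so an eigenvector is (-1, 3).
For λ=6: (A-λI) row 1 is [6, 3], so an eigenvector is (1, -2).
General solution: K_1e^(3t)(-1,3) + K_2e^(6t)(1,-2).
Applying x(0)=2, z(0)=4 gives K_1=8, K_2=10.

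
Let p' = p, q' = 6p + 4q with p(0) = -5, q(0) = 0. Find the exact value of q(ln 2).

A = [[1,0],[6,4]]; eigenvalues λ = 1, 4.
Eigenvectors: (1,-2) for λ=1, (0,1) for λ=4.
From the initial condition, c_1 = -5, c_2 = -10.
q(ln 2) = (-5)(2^1)(-2) + (-10)(2^4)(1) = -140.

-140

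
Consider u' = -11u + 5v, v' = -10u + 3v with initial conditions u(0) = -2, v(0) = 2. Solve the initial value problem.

u(t) = 24e^(-4t)sin(t) - 2e^(-4t)cos(t), v(t) = 34e^(-4t)sin(t) + 2e^(-4t)cos(t)

Coefficient matrix A = [[-11, 5], [-10, 3]].
Characteristic polynomial det(A - λI) = λ^2 + 8λ + 17 = 0.
Eigenvalues λ = -4 ± i (complex conjugate pair).
For λ=-4+i: an eigenvector is (2,3) - i(1,1) = (2 - i, 3 - i).
A real fundamental pair from Re and Im of e^((-4+i)t)v: X_1 = e^(-4t)(cos(t)·(2,3) + sin(t)·(1,1)), X_2 = e^(-4t)(sin(t)·(2,3) - cos(t)·(1,1)).
General solution: K_1X_1 + K_2X_2.
Applying u(0)=-2, v(0)=2 gives K_1=4, K_2=10.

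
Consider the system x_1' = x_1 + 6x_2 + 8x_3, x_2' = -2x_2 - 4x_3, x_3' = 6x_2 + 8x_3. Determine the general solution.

x_1(t) = K_1e^(t) - 4K_2e^(4t) - 2K_3e^(2t), x_2(t) = 2K_2e^(4t) + K_3e^(2t), x_3(t) = -3K_2e^(4t) - K_3e^(2t)

Coefficient matrix A = [[1, 6, 8], [0, -2, -4], [0, 6, 8]].
det(A - λI) = 0 gives eigenvalues λ = 1, 4, 2.
For λ=1: eigenvector (1,0,0).
For λ=4: eigenvector (-4,2,-3).
For λ=2: eigenvector (-2,1,-1).
General solution: K_1e^(t)(1,0,0) + K_2e^(4t)(-4,2,-3) + K_3e^(2t)(-2,1,-1).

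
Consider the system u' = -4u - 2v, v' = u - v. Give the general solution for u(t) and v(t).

Coefficient matrix A = [[-4, -2], [1, -1]].
Characteristic polynomial det(A - λI) = λ^2 + 5λ + 6 = 0.
Eigenvalues λ = -2, -3.
For λ=-2: (A-λI) row 1 is [-2, -2], so an eigenvector is (-1, 1).
For λ=-3: (A-λI) row 1 is [-1, -2], so an eigenvector is (-2, 1).
General solution: K_1e^(-2t)(-1,1) + K_2e^(-3t)(-2,1).

u(t) = -K_1e^(-2t) - 2K_2e^(-3t), v(t) = K_1e^(-2t) + K_2e^(-3t)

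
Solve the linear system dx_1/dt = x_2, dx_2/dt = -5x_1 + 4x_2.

x_1(t) = K_1e^(2t)sin(t) - K_2e^(2t)cos(t), x_2(t) = 2K_1e^(2t)sin(t) + K_1e^(2t)cos(t) + K_2e^(2t)sin(t) - 2K_2e^(2t)cos(t)

Coefficient matrix A = [[0, 1], [-5, 4]].
Characteristic polynomial det(A - λI) = λ^2 - 4λ + 5 = 0.
Eigenvalues λ = 2 ± i (complex conjugate pair).
For λ=2+i: an eigenvector is (0,1) - i(1,2) = (0 - i, 1 - 2i).
A real fundamental pair from Re and Im of e^((2+i)t)v: X_1 = e^(2t)(cos(t)·(0,1) + sin(t)·(1,2)), X_2 = e^(2t)(sin(t)·(0,1) - cos(t)·(1,2)).
General solution: K_1X_1 + K_2X_2.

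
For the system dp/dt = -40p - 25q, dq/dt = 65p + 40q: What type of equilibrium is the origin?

center

A = [[-40,-25],[65,40]]; det(A-λI) = λ^2 + 25.
λ = 0 ± 5i: zero real part.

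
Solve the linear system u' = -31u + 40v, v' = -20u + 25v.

Coefficient matrix A = [[-31, 40], [-20, 25]].
Characteristic polynomial det(A - λI) = λ^2 + 6λ + 25 = 0.
Eigenvalues λ = -3 ± 4i (complex conjugate pair).
For λ=-3+4i: an eigenvector is (3,2) - i(-1,-1) = (3 + i, 2 + i).
A real fundamental pair from Re and Im of e^((-3+4i)t)v: X_1 = e^(-3t)(cos(4t)·(3,2) + sin(4t)·(-1,-1)), X_2 = e^(-3t)(sin(4t)·(3,2) - cos(4t)·(-1,-1)).
General solution: C_1X_1 + C_2X_2.

u(t) = -C_1e^(-3t)sin(4t) + 3C_1e^(-3t)cos(4t) + 3C_2e^(-3t)sin(4t) + C_2e^(-3t)cos(4t), v(t) = -C_1e^(-3t)sin(4t) + 2C_1e^(-3t)cos(4t) + 2C_2e^(-3t)sin(4t) + C_2e^(-3t)cos(4t)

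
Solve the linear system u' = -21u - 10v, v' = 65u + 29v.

Coefficient matrix A = [[-21, -10], [65, 29]].
Characteristic polynomial det(A - λI) = λ^2 - 8λ + 41 = 0.
Eigenvalues λ = 4 ± 5i (complex conjugate pair).
For λ=4+5i: an eigenvector is (1,-2) - i(-1,3) = (1 + i, -2 - 3i).
A real fundamental pair from Re and Im of e^((4+5i)t)v: X_1 = e^(4t)(cos(5t)·(1,-2) + sin(5t)·(-1,3)), X_2 = e^(4t)(sin(5t)·(1,-2) - cos(5t)·(-1,3)).
General solution: K_1X_1 + K_2X_2.

u(t) = -K_1e^(4t)sin(5t) + K_1e^(4t)cos(5t) + K_2e^(4t)sin(5t) + K_2e^(4t)cos(5t), v(t) = 3K_1e^(4t)sin(5t) - 2K_1e^(4t)cos(5t) - 2K_2e^(4t)sin(5t) - 3K_2e^(4t)cos(5t)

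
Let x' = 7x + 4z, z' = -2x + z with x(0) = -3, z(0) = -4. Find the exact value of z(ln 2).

136

A = [[7,4],[-2,1]]; eigenvalues λ = 3, 5.
Eigenvectors: (-1,1) for λ=3, (2,-1) for λ=5.
From the initial condition, c_1 = -11, c_2 = -7.
z(ln 2) = (-11)(2^3)(1) + (-7)(2^5)(-1) = 136.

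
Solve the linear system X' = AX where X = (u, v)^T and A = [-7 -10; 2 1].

u(t) = 2c_1e^(-3t)sin(2t) - c_1e^(-3t)cos(2t) - c_2e^(-3t)sin(2t) - 2c_2e^(-3t)cos(2t), v(t) = -c_1e^(-3t)sin(2t) + c_2e^(-3t)cos(2t)

Coefficient matrix A = [[-7, -10], [2, 1]].
Characteristic polynomial det(A - λI) = λ^2 + 6λ + 13 = 0.
Eigenvalues λ = -3 ± 2i (complex conjugate pair).
For λ=-3+2i: an eigenvector is (-1,0) - i(2,-1) = (-1 - 2i, 0 + i).
A real fundamental pair from Re and Im of e^((-3+2i)t)v: X_1 = e^(-3t)(cos(2t)·(-1,0) + sin(2t)·(2,-1)), X_2 = e^(-3t)(sin(2t)·(-1,0) - cos(2t)·(2,-1)).
General solution: c_1X_1 + c_2X_2.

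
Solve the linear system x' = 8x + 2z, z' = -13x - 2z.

Coefficient matrix A = [[8, 2], [-13, -2]].
Characteristic polynomial det(A - λI) = λ^2 - 6λ + 10 = 0.
Eigenvalues λ = 3 ± i (complex conjugate pair).
For λ=3+i: an eigenvector is (-1,3) - i(1,-2) = (-1 - i, 3 + 2i).
A real fundamental pair from Re and Im of e^((3+i)t)v: X_1 = e^(3t)(cos(t)·(-1,3) + sin(t)·(1,-2)), X_2 = e^(3t)(sin(t)·(-1,3) - cos(t)·(1,-2)).
General solution: K_1X_1 + K_2X_2.

x(t) = K_1e^(3t)sin(t) - K_1e^(3t)cos(t) - K_2e^(3t)sin(t) - K_2e^(3t)cos(t), z(t) = -2K_1e^(3t)sin(t) + 3K_1e^(3t)cos(t) + 3K_2e^(3t)sin(t) + 2K_2e^(3t)cos(t)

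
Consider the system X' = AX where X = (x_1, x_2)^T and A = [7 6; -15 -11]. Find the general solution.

x_1(t) = -K_1e^(-2t)sin(3t) + K_1e^(-2t)cos(3t) + K_2e^(-2t)sin(3t) + K_2e^(-2t)cos(3t), x_2(t) = K_1e^(-2t)sin(3t) - 2K_1e^(-2t)cos(3t) - 2K_2e^(-2t)sin(3t) - K_2e^(-2t)cos(3t)

Coefficient matrix A = [[7, 6], [-15, -11]].
Characteristic polynomial det(A - λI) = λ^2 + 4λ + 13 = 0.
Eigenvalues λ = -2 ± 3i (complex conjugate pair).
For λ=-2+3i: an eigenvector is (1,-2) - i(-1,1) = (1 + i, -2 - i).
A real fundamental pair from Re and Im of e^((-2+3i)t)v: X_1 = e^(-2t)(cos(3t)·(1,-2) + sin(3t)·(-1,1)), X_2 = e^(-2t)(sin(3t)·(1,-2) - cos(3t)·(-1,1)).
General solution: K_1X_1 + K_2X_2.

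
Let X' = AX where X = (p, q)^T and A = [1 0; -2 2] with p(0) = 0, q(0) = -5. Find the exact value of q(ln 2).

-20

A = [[1,0],[-2,2]]; eigenvalues λ = 2, 1.
Eigenvectors: (0,1) for λ=2, (1,2) for λ=1.
From the initial condition, c_1 = -5, c_2 = 0.
q(ln 2) = (-5)(2^2)(1) + (0)(2^1)(2) = -20.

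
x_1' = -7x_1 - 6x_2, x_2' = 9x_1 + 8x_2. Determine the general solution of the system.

Coefficient matrix A = [[-7, -6], [9, 8]].
Characteristic polynomial det(A - λI) = λ^2 - λ - 2 = 0.
Eigenvalues λ = -1, 2.
For λ=-1: (A-λI) row 1 is [-6, -6], so an eigenvector is (1, -1).
For λ=2: (A-λI) row 1 is [-9, -6], so an eigenvector is (-2, 3).
General solution: K_1e^(-t)(1,-1) + K_2e^(2t)(-2,3).

x_1(t) = K_1e^(-t) - 2K_2e^(2t), x_2(t) = -K_1e^(-t) + 3K_2e^(2t)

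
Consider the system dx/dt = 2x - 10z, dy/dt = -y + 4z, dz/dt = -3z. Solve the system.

Coefficient matrix A = [[2, 0, -10], [0, -1, 4], [0, 0, -3]].
det(A - λI) = 0 gives eigenvalues λ = 2, -1, -3.
For λ=2: eigenvector (1,0,0).
For λ=-1: eigenvector (0,1,0).
For λ=-3: eigenvector (2,-2,1).
General solution: c_1e^(2t)(1,0,0) + c_2e^(-t)(0,1,0) + c_3e^(-3t)(2,-2,1).

x(t) = c_1e^(2t) + 2c_3e^(-3t), y(t) = c_2e^(-t) - 2c_3e^(-3t), z(t) = c_3e^(-3t)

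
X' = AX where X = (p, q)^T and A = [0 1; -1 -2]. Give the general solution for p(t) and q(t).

Coefficient matrix A = [[0, 1], [-1, -2]].
Characteristic polynomial det(A - λI) = λ^2 + 2λ + 1 = 0.
Single eigenvalue λ = -1 with algebraic multiplicity 2.
Eigenvector v = (-1,1); generalized eigenvector w with (A-λI)w=v is (-2,1).
General solution: e^(-t)[c_1·v + c_2·(t·v + w)].

p(t) = -c_1e^(-t) - c_2te^(-t) - 2c_2e^(-t), q(t) = c_1e^(-t) + c_2te^(-t) + c_2e^(-t)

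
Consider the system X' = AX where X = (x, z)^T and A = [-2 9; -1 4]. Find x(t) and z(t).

x(t) = 3C_1e^(t) + 3C_2te^(t) + 2C_2e^(t), z(t) = C_1e^(t) + C_2te^(t) + C_2e^(t)

Coefficient matrix A = [[-2, 9], [-1, 4]].
Characteristic polynomial det(A - λI) = λ^2 - 2λ + 1 = 0.
Single eigenvalue λ = 1 with algebraic multiplicity 2.
Eigenvector v = (3,1); generalized eigenvector w with (A-λI)w=v is (2,1).
General solution: e^(t)[C_1·v + C_2·(t·v + w)].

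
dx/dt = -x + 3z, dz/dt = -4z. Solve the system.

x(t) = K_1e^(-t) - K_2e^(-4t), z(t) = K_2e^(-4t)

Coefficient matrix A = [[-1, 3], [0, -4]].
Characteristic polynomial det(A - λI) = λ^2 + 5λ + 4 = 0.
Eigenvalues λ = -1, -4.
For λ=-1: (A-λI) row 1 is [0, 3], so an eigenvector is (1, 0).
For λ=-4: (A-λI) row 1 is [3, 3], so an eigenvector is (-1, 1).
General solution: K_1e^(-t)(1,0) + K_2e^(-4t)(-1,1).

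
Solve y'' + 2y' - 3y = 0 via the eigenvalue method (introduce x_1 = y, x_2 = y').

Let x_1 = y, x_2 = y'. Then x_1' = x_2 and x_2' = 3x_1 - 2x_2.
A = [[0,1],[3,-2]]; det(A-λI) = λ^2 + 2λ - 3.
Eigenvalues λ = -3, 1 with eigenvectors (1,-3), (1,1).

y(t) = C_1e^(-3t) + C_2e^(t)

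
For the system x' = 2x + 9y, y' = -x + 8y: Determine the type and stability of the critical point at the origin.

A = [[2,9],[-1,8]]; det(A-λI) = λ^2 - 10λ + 25.
repeated λ = 5 with a single eigenvector.

unstable improper node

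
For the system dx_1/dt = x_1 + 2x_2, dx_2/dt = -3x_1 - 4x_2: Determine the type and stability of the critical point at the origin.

stable node

A = [[1,2],[-3,-4]]; det(A-λI) = λ^2 + 3λ + 2.
λ = -2, -1: both negative.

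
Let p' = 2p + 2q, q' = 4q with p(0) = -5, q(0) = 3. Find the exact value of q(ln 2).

48

A = [[2,2],[0,4]]; eigenvalues λ = 4, 2.
Eigenvectors: (-1,-1) for λ=4, (1,0) for λ=2.
From the initial condition, c_1 = -3, c_2 = -8.
q(ln 2) = (-3)(2^4)(-1) + (-8)(2^2)(0) = 48.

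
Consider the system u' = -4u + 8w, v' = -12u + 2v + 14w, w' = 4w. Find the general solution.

u(t) = C_1e^(4t) + C_3e^(-4t), v(t) = C_1e^(4t) + C_2e^(2t) + 2C_3e^(-4t), w(t) = C_1e^(4t)

Coefficient matrix A = [[-4, 0, 8], [-12, 2, 14], [0, 0, 4]].
det(A - λI) = 0 gives eigenvalues λ = 4, 2, -4.
For λ=4: eigenvector (1,1,1).
For λ=2: eigenvector (0,1,0).
For λ=-4: eigenvector (1,2,0).
General solution: C_1e^(4t)(1,1,1) + C_2e^(2t)(0,1,0) + C_3e^(-4t)(1,2,0).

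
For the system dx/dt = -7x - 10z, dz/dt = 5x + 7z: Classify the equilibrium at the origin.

center

A = [[-7,-10],[5,7]]; det(A-λI) = λ^2 + 1.
λ = 0 ± i: zero real part.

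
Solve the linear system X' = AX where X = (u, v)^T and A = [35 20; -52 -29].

u(t) = c_1e^(3t)sin(4t) + 2c_1e^(3t)cos(4t) + 2c_2e^(3t)sin(4t) - c_2e^(3t)cos(4t), v(t) = -2c_1e^(3t)sin(4t) - 3c_1e^(3t)cos(4t) - 3c_2e^(3t)sin(4t) + 2c_2e^(3t)cos(4t)

Coefficient matrix A = [[35, 20], [-52, -29]].
Characteristic polynomial det(A - λI) = λ^2 - 6λ + 25 = 0.
Eigenvalues λ = 3 ± 4i (complex conjugate pair).
For λ=3+4i: an eigenvector is (2,-3) - i(1,-2) = (2 - i, -3 + 2i).
A real fundamental pair from Re and Im of e^((3+4i)t)v: X_1 = e^(3t)(cos(4t)·(2,-3) + sin(4t)·(1,-2)), X_2 = e^(3t)(sin(4t)·(2,-3) - cos(4t)·(1,-2)).
General solution: c_1X_1 + c_2X_2.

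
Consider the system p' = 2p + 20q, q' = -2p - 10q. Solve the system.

Coefficient matrix A = [[2, 20], [-2, -10]].
Characteristic polynomial det(A - λI) = λ^2 + 8λ + 20 = 0.
Eigenvalues λ = -4 ± 2i (complex conjugate pair).
For λ=-4+2i: an eigenvector is (1,0) - i(3,-1) = (1 - 3i, 0 + i).
A real fundamental pair from Re and Im of e^((-4+2i)t)v: X_1 = e^(-4t)(cos(2t)·(1,0) + sin(2t)·(3,-1)), X_2 = e^(-4t)(sin(2t)·(1,0) - cos(2t)·(3,-1)).
General solution: K_1X_1 + K_2X_2.

p(t) = 3K_1e^(-4t)sin(2t) + K_1e^(-4t)cos(2t) + K_2e^(-4t)sin(2t) - 3K_2e^(-4t)cos(2t), q(t) = -K_1e^(-4t)sin(2t) + K_2e^(-4t)cos(2t)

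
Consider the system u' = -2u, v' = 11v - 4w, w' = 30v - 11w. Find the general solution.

u(t) = C_1e^(-2t), v(t) = 2C_2e^(t) + C_3e^(-t), w(t) = 5C_2e^(t) + 3C_3e^(-t)

Coefficient matrix A = [[-2, 0, 0], [0, 11, -4], [0, 30, -11]].
det(A - λI) = 0 gives eigenvalues λ = -2, 1, -1.
For λ=-2: eigenvector (1,0,0).
For λ=1: eigenvector (0,2,5).
For λ=-1: eigenvector (0,1,3).
General solution: C_1e^(-2t)(1,0,0) + C_2e^(t)(0,2,5) + C_3e^(-t)(0,1,3).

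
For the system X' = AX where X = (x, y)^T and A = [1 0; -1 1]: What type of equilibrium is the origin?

A = [[1,0],[-1,1]]; det(A-λI) = λ^2 - 2λ + 1.
repeated λ = 1 with a single eigenvector.

unstable improper node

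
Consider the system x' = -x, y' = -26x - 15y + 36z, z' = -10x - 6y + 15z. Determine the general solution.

x(t) = c_2e^(-t), y(t) = 3c_1e^(-3t) - 7c_2e^(-t) + 2c_3e^(3t), z(t) = c_1e^(-3t) - 2c_2e^(-t) + c_3e^(3t)

Coefficient matrix A = [[-1, 0, 0], [-26, -15, 36], [-10, -6, 15]].
det(A - λI) = 0 gives eigenvalues λ = -3, -1, 3.
For λ=-3: eigenvector (0,3,1).
For λ=-1: eigenvector (1,-7,-2).
For λ=3: eigenvector (0,2,1).
General solution: c_1e^(-3t)(0,3,1) + c_2e^(-t)(1,-7,-2) + c_3e^(3t)(0,2,1).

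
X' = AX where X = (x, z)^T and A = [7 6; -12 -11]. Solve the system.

x(t) = c_1e^(t) + c_2e^(-5t), z(t) = -c_1e^(t) - 2c_2e^(-5t)

Coefficient matrix A = [[7, 6], [-12, -11]].
Characteristic polynomial det(A - λI) = λ^2 + 4λ - 5 = 0.
Eigenvalues λ = 1, -5.
For λ=1: (A-λI) row 1 is [6, 6], so an eigenvector is (1, -1).
For λ=-5: (A-λI) row 1 is [12, 6], so an eigenvector is (1, -2).
General solution: c_1e^(t)(1,-1) + c_2e^(-5t)(1,-2).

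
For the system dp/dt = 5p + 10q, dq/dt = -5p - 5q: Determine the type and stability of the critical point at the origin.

center

A = [[5,10],[-5,-5]]; det(A-λI) = λ^2 + 25.
λ = 0 ± 5i: zero real part.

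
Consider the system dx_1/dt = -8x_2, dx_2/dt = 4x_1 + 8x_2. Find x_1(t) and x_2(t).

Coefficient matrix A = [[0, -8], [4, 8]].
Characteristic polynomial det(A - λI) = λ^2 - 8λ + 32 = 0.
Eigenvalues λ = 4 ± 4i (complex conjugate pair).
For λ=4+4i: an eigenvector is (-1,1) - i(-1,0) = (-1 + i, 1).
A real fundamental pair from Re and Im of e^((4+4i)t)v: X_1 = e^(4t)(cos(4t)·(-1,1) + sin(4t)·(-1,0)), X_2 = e^(4t)(sin(4t)·(-1,1) - cos(4t)·(-1,0)).
General solution: c_1X_1 + c_2X_2.

x_1(t) = -c_1e^(4t)sin(4t) - c_1e^(4t)cos(4t) - c_2e^(4t)sin(4t) + c_2e^(4t)cos(4t), x_2(t) = c_1e^(4t)cos(4t) + c_2e^(4t)sin(4t)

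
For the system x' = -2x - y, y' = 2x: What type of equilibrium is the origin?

stable spiral

A = [[-2,-1],[2,0]]; det(A-λI) = λ^2 + 2λ + 2.
λ = -1 ± i: negative real part.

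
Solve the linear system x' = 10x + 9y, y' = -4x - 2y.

x(t) = 3c_1e^(4t) + 3c_2te^(4t) - c_2e^(4t), y(t) = -2c_1e^(4t) - 2c_2te^(4t) + c_2e^(4t)

Coefficient matrix A = [[10, 9], [-4, -2]].
Characteristic polynomial det(A - λI) = λ^2 - 8λ + 16 = 0.
Single eigenvalue λ = 4 with algebraic multiplicity 2.
Eigenvector v = (3,-2); generalized eigenvector w with (A-λI)w=v is (-1,1).
General solution: e^(4t)[c_1·v + c_2·(t·v + w)].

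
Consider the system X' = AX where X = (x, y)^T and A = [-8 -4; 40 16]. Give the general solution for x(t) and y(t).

x(t) = c_1e^(4t)sin(4t) - c_2e^(4t)cos(4t), y(t) = -3c_1e^(4t)sin(4t) - c_1e^(4t)cos(4t) - c_2e^(4t)sin(4t) + 3c_2e^(4t)cos(4t)

Coefficient matrix A = [[-8, -4], [40, 16]].
Characteristic polynomial det(A - λI) = λ^2 - 8λ + 32 = 0.
Eigenvalues λ = 4 ± 4i (complex conjugate pair).
For λ=4+4i: an eigenvector is (0,-1) - i(1,-3) = (0 - i, -1 + 3i).
A real fundamental pair from Re and Im of e^((4+4i)t)v: X_1 = e^(4t)(cos(4t)·(0,-1) + sin(4t)·(1,-3)), X_2 = e^(4t)(sin(4t)·(0,-1) - cos(4t)·(1,-3)).
General solution: c_1X_1 + c_2X_2.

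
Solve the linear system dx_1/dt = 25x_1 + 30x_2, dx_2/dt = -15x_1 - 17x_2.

x_1(t) = 3c_1e^(4t)sin(3t) - c_1e^(4t)cos(3t) - c_2e^(4t)sin(3t) - 3c_2e^(4t)cos(3t), x_2(t) = -2c_1e^(4t)sin(3t) + c_1e^(4t)cos(3t) + c_2e^(4t)sin(3t) + 2c_2e^(4t)cos(3t)

Coefficient matrix A = [[25, 30], [-15, -17]].
Characteristic polynomial det(A - λI) = λ^2 - 8λ + 25 = 0.
Eigenvalues λ = 4 ± 3i (complex conjugate pair).
For λ=4+3i: an eigenvector is (-1,1) - i(3,-2) = (-1 - 3i, 1 + 2i).
A real fundamental pair from Re and Im of e^((4+3i)t)v: X_1 = e^(4t)(cos(3t)·(-1,1) + sin(3t)·(3,-2)), X_2 = e^(4t)(sin(3t)·(-1,1) - cos(3t)·(3,-2)).
General solution: c_1X_1 + c_2X_2.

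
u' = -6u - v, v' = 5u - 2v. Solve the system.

u(t) = -c_1e^(-4t)sin(t) + c_2e^(-4t)cos(t), v(t) = 2c_1e^(-4t)sin(t) + c_1e^(-4t)cos(t) + c_2e^(-4t)sin(t) - 2c_2e^(-4t)cos(t)

Coefficient matrix A = [[-6, -1], [5, -2]].
Characteristic polynomial det(A - λI) = λ^2 + 8λ + 17 = 0.
Eigenvalues λ = -4 ± i (complex conjugate pair).
For λ=-4+i: an eigenvector is (0,1) - i(-1,2) = (0 + i, 1 - 2i).
A real fundamental pair from Re and Im of e^((-4+i)t)v: X_1 = e^(-4t)(cos(t)·(0,1) + sin(t)·(-1,2)), X_2 = e^(-4t)(sin(t)·(0,1) - cos(t)·(-1,2)).
General solution: c_1X_1 + c_2X_2.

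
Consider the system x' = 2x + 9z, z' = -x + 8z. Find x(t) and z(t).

Coefficient matrix A = [[2, 9], [-1, 8]].
Characteristic polynomial det(A - λI) = λ^2 - 10λ + 25 = 0.
Single eigenvalue λ = 5 with algebraic multiplicity 2.
Eigenvector v = (-3,-1); generalized eigenvector w with (A-λI)w=v is (1,0).
General solution: e^(5t)[K_1·v + K_2·(t·v + w)].

x(t) = -3K_1e^(5t) - 3K_2te^(5t) + K_2e^(5t), z(t) = -K_1e^(5t) - K_2te^(5t)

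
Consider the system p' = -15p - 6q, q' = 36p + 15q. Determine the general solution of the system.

Coefficient matrix A = [[-15, -6], [36, 15]].
Characteristic polynomial det(A - λI) = λ^2 - 9 = 0.
Eigenvalues λ = 3, -3.
For λ=3: (A-λI) row 1 is [-18, -6], so an eigenvector is (-1, 3).
For λ=-3: (A-λI) row 1 is [-12, -6], so an eigenvector is (1, -2).
General solution: C_1e^(3t)(-1,3) + C_2e^(-3t)(1,-2).

p(t) = -C_1e^(3t) + C_2e^(-3t), q(t) = 3C_1e^(3t) - 2C_2e^(-3t)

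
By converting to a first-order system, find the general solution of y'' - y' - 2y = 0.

Let x_1 = y, x_2 = y'. Then x_1' = x_2 and x_2' = 2x_1 + x_2.
A = [[0,1],[2,1]]; det(A-λI) = λ^2 - λ - 2.
Eigenvalues λ = -1, 2 with eigenvectors (1,-1), (1,2).

y(t) = K_1e^(-t) + K_2e^(2t)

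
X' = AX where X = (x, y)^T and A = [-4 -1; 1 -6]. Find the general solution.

Coefficient matrix A = [[-4, -1], [1, -6]].
Characteristic polynomial det(A - λI) = λ^2 + 10λ + 25 = 0.
Single eigenvalue λ = -5 with algebraic multiplicity 2.
Eigenvector v = (-1,-1); generalized eigenvector w with (A-λI)w=v is (-2,-1).
General solution: e^(-5t)[c_1·v + c_2·(t·v + w)].

x(t) = -c_1e^(-5t) - c_2te^(-5t) - 2c_2e^(-5t), y(t) = -c_1e^(-5t) - c_2te^(-5t) - c_2e^(-5t)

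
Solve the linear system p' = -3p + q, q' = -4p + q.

Coefficient matrix A = [[-3, 1], [-4, 1]].
Characteristic polynomial det(A - λI) = λ^2 + 2λ + 1 = 0.
Single eigenvalue λ = -1 with algebraic multiplicity 2.
Eigenvector v = (1,2); generalized eigenvector w with (A-λI)w=v is (1,3).
General solution: e^(-t)[c_1·v + c_2·(t·v + w)].

p(t) = c_1e^(-t) + c_2te^(-t) + c_2e^(-t), q(t) = 2c_1e^(-t) + 2c_2te^(-t) + 3c_2e^(-t)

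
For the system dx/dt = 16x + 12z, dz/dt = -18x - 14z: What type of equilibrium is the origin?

A = [[16,12],[-18,-14]]; det(A-λI) = λ^2 - 2λ - 8.
λ = 4, -2: opposite signs.

saddle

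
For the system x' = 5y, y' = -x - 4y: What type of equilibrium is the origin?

A = [[0,5],[-1,-4]]; det(A-λI) = λ^2 + 4λ + 5.
λ = -2 ± i: negative real part.

stable spiral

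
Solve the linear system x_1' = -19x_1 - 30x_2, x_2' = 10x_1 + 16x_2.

x_1(t) = 3C_1e^(t) - 2C_2e^(-4t), x_2(t) = -2C_1e^(t) + C_2e^(-4t)

Coefficient matrix A = [[-19, -30], [10, 16]].
Characteristic polynomial det(A - λI) = λ^2 + 3λ - 4 = 0.
Eigenvalues λ = 1, -4.
For λ=1: (A-λI) row 1 is [-20, -30], so an eigenvector is (3, -2).
For λ=-4: (A-λI) row 1 is [-15, -30], so an eigenvector is (-2, 1).
General solution: C_1e^(t)(3,-2) + C_2e^(-4t)(-2,1).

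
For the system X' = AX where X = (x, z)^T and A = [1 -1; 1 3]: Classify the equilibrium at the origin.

A = [[1,-1],[1,3]]; det(A-λI) = λ^2 - 4λ + 4.
repeated λ = 2 with a single eigenvector.

unstable improper node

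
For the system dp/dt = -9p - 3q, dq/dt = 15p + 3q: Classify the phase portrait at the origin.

A = [[-9,-3],[15,3]]; det(A-λI) = λ^2 + 6λ + 18.
λ = -3 ± 3i: negative real part.

stable spiral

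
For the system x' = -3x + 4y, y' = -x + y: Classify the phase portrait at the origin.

stable improper node

A = [[-3,4],[-1,1]]; det(A-λI) = λ^2 + 2λ + 1.
repeated λ = -1 with a single eigenvector.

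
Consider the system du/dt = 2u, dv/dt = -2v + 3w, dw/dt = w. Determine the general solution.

Coefficient matrix A = [[2, 0, 0], [0, -2, 3], [0, 0, 1]].
det(A - λI) = 0 gives eigenvalues λ = -2, 2, 1.
For λ=-2: eigenvector (0,1,0).
For λ=2: eigenvector (1,0,0).
For λ=1: eigenvector (0,1,1).
General solution: c_1e^(-2t)(0,1,0) + c_2e^(2t)(1,0,0) + c_3e^(t)(0,1,1).

u(t) = c_2e^(2t), v(t) = c_1e^(-2t) + c_3e^(t), w(t) = c_3e^(t)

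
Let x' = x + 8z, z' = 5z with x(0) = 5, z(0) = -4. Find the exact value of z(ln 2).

A = [[1,8],[0,5]]; eigenvalues λ = 1, 5.
Eigenvectors: (-1,0) for λ=1, (-2,-1) for λ=5.
From the initial condition, c_1 = -13, c_2 = 4.
z(ln 2) = (-13)(2^1)(0) + (4)(2^5)(-1) = -128.

-128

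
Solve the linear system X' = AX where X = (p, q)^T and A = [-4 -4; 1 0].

Coefficient matrix A = [[-4, -4], [1, 0]].
Characteristic polynomial det(A - λI) = λ^2 + 4λ + 4 = 0.
Single eigenvalue λ = -2 with algebraic multiplicity 2.
Eigenvector v = (-2,1); generalized eigenvector w with (A-λI)w=v is (3,-1).
General solution: e^(-2t)[K_1·v + K_2·(t·v + w)].

p(t) = -2K_1e^(-2t) - 2K_2te^(-2t) + 3K_2e^(-2t), q(t) = K_1e^(-2t) + K_2te^(-2t) - K_2e^(-2t)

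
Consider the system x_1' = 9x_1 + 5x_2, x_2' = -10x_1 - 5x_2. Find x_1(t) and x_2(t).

Coefficient matrix A = [[9, 5], [-10, -5]].
Characteristic polynomial det(A - λI) = λ^2 - 4λ + 5 = 0.
Eigenvalues λ = 2 ± i (complex conjugate pair).
For λ=2+i: an eigenvector is (2,-3) - i(-1,1) = (2 + i, -3 - i).
A real fundamental pair from Re and Im of e^((2+i)t)v: X_1 = e^(2t)(cos(t)·(2,-3) + sin(t)·(-1,1)), X_2 = e^(2t)(sin(t)·(2,-3) - cos(t)·(-1,1)).
General solution: c_1X_1 + c_2X_2.

x_1(t) = -c_1e^(2t)sin(t) + 2c_1e^(2t)cos(t) + 2c_2e^(2t)sin(t) + c_2e^(2t)cos(t), x_2(t) = c_1e^(2t)sin(t) - 3c_1e^(2t)cos(t) - 3c_2e^(2t)sin(t) - c_2e^(2t)cos(t)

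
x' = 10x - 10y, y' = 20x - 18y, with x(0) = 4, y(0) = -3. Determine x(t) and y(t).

Coefficient matrix A = [[10, -10], [20, -18]].
Characteristic polynomial det(A - λI) = λ^2 + 8λ + 20 = 0.
Eigenvalues λ = -4 ± 2i (complex conjugate pair).
For λ=-4+2i: an eigenvector is (1,1) - i(2,3) = (1 - 2i, 1 - 3i).
A real fundamental pair from Re and Im of e^((-4+2i)t)v: X_1 = e^(-4t)(cos(2t)·(1,1) + sin(2t)·(2,3)), X_2 = e^(-4t)(sin(2t)·(1,1) - cos(2t)·(2,3)).
General solution: C_1X_1 + C_2X_2.
Applying x(0)=4, y(0)=-3 gives C_1=18, C_2=7.

x(t) = 43e^(-4t)sin(2t) + 4e^(-4t)cos(2t), y(t) = 61e^(-4t)sin(2t) - 3e^(-4t)cos(2t)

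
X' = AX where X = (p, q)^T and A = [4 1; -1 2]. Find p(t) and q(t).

Coefficient matrix A = [[4, 1], [-1, 2]].
Characteristic polynomial det(A - λI) = λ^2 - 6λ + 9 = 0.
Single eigenvalue λ = 3 with algebraic multiplicity 2.
Eigenvector v = (-1,1); generalized eigenvector w with (A-λI)w=v is (-2,1).
General solution: e^(3t)[c_1·v + c_2·(t·v + w)].

p(t) = -c_1e^(3t) - c_2te^(3t) - 2c_2e^(3t), q(t) = c_1e^(3t) + c_2te^(3t) + c_2e^(3t)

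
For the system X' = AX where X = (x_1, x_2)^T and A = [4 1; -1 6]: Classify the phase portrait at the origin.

A = [[4,1],[-1,6]]; det(A-λI) = λ^2 - 10λ + 25.
repeated λ = 5 with a single eigenvector.

unstable improper node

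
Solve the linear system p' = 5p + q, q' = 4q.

p(t) = c_1e^(5t) + c_2e^(4t), q(t) = -c_2e^(4t)

Coefficient matrix A = [[5, 1], [0, 4]].
Characteristic polynomial det(A - λI) = λ^2 - 9λ + 20 = 0.
Eigenvalues λ = 5, 4.
For λ=5: (A-λI) row 1 is [0, 1], so an eigenvector is (1, 0).
For λ=4: (A-λI) row 1 is [1, 1], so an eigenvector is (1, -1).
General solution: c_1e^(5t)(1,0) + c_2e^(4t)(1,-1).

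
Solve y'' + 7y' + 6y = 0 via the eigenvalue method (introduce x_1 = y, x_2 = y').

Let x_1 = y, x_2 = y'. Then x_1' = x_2 and x_2' = -6x_1 - 7x_2.
A = [[0,1],[-6,-7]]; det(A-λI) = λ^2 + 7λ + 6.
Eigenvalues λ = -1, -6 with eigenvectors (1,-1), (1,-6).

y(t) = K_1e^(-t) + K_2e^(-6t)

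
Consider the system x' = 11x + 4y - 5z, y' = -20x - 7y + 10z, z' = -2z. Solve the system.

Coefficient matrix A = [[11, 4, -5], [-20, -7, 10], [0, 0, -2]].
det(A - λI) = 0 gives eigenvalues λ = 1, 3, -2.
For λ=1: eigenvector (-2,5,0).
For λ=3: eigenvector (1,-2,0).
For λ=-2: eigenvector (1,-2,1).
General solution: K_1e^(t)(-2,5,0) + K_2e^(3t)(1,-2,0) + K_3e^(-2t)(1,-2,1).

x(t) = -2K_1e^(t) + K_2e^(3t) + K_3e^(-2t), y(t) = 5K_1e^(t) - 2K_2e^(3t) - 2K_3e^(-2t), z(t) = K_3e^(-2t)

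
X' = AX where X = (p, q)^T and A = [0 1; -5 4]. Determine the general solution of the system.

Coefficient matrix A = [[0, 1], [-5, 4]].
Characteristic polynomial det(A - λI) = λ^2 - 4λ + 5 = 0.
Eigenvalues λ = 2 ± i (complex conjugate pair).
For λ=2+i: an eigenvector is (-1,-2) - i(0,1) = (-1, -2 - i).
A real fundamental pair from Re and Im of e^((2+i)t)v: X_1 = e^(2t)(cos(t)·(-1,-2) + sin(t)·(0,1)), X_2 = e^(2t)(sin(t)·(-1,-2) - cos(t)·(0,1)).
General solution: C_1X_1 + C_2X_2.

p(t) = -C_1e^(2t)cos(t) - C_2e^(2t)sin(t), q(t) = C_1e^(2t)sin(t) - 2C_1e^(2t)cos(t) - 2C_2e^(2t)sin(t) - C_2e^(2t)cos(t)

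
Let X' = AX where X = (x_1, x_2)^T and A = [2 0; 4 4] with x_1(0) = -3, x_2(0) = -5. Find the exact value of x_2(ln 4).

A = [[2,0],[4,4]]; eigenvalues λ = 2, 4.
Eigenvectors: (1,-2) for λ=2, (0,1) for λ=4.
From the initial condition, c_1 = -3, c_2 = -11.
x_2(ln 4) = (-3)(4^2)(-2) + (-11)(4^4)(1) = -2720.

-2720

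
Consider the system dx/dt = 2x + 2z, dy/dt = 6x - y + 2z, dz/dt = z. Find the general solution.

x(t) = K_2e^(2t) - 2K_3e^(t), y(t) = K_1e^(-t) + 2K_2e^(2t) - 5K_3e^(t), z(t) = K_3e^(t)

Coefficient matrix A = [[2, 0, 2], [6, -1, 2], [0, 0, 1]].
det(A - λI) = 0 gives eigenvalues λ = -1, 2, 1.
For λ=-1: eigenvector (0,1,0).
For λ=2: eigenvector (1,2,0).
For λ=1: eigenvector (-2,-5,1).
General solution: K_1e^(-t)(0,1,0) + K_2e^(2t)(1,2,0) + K_3e^(t)(-2,-5,1).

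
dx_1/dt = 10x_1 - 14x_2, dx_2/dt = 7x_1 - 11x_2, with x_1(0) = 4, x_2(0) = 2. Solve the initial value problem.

x_1(t) = 4e^(3t), x_2(t) = 2e^(3t)

Coefficient matrix A = [[10, -14], [7, -11]].
Characteristic polynomial det(A - λI) = λ^2 + λ - 12 = 0.
Eigenvalues λ = -4, 3.
For λ=-4: (A-λI) row 1 is [14, -14], so an eigenvector is (-1, -1).
For λ=3: (A-λI) row 1 is [7, -14], so an eigenvector is (-2, -1).
General solution: C_1e^(-4t)(-1,-1) + C_2e^(3t)(-2,-1).
Applying x_1(0)=4, x_2(0)=2 gives C_1=0, C_2=-2.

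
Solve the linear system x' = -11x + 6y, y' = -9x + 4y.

x(t) = -K_1e^(-5t) + 2K_2e^(-2t), y(t) = -K_1e^(-5t) + 3K_2e^(-2t)

Coefficient matrix A = [[-11, 6], [-9, 4]].
Characteristic polynomial det(A - λI) = λ^2 + 7λ + 10 = 0.
Eigenvalues λ = -5, -2.
For λ=-5: (A-λI) row 1 is [-6, 6], so an eigenvector is (-1, -1).
For λ=-2: (A-λI) row 1 is [-9, 6], so an eigenvector is (2, 3).
General solution: K_1e^(-5t)(-1,-1) + K_2e^(-2t)(2,3).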